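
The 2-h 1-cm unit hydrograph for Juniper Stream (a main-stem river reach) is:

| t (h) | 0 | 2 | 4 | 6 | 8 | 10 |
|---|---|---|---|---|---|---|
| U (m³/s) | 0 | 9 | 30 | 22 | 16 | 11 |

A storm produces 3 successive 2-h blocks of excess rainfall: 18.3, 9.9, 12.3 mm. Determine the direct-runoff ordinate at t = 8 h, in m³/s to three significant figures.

By discrete convolution, Q_j = Σ (P_i / 10 mm) · U_{j−i}.
At t = 8 h (j=4): Q = (18.3/10)·16 + (9.9/10)·22 + (12.3/10)·30 = 88.0 m³/s.

Q ≈ 88.0 m³/s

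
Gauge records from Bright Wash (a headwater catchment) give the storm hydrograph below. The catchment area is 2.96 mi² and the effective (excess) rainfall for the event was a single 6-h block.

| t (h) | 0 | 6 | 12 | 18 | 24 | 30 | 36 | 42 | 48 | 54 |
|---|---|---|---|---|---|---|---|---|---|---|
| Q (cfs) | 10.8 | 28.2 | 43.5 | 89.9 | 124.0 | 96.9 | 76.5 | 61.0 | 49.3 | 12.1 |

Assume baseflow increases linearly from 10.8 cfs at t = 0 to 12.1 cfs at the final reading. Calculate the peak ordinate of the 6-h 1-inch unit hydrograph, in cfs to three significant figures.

U_p ≈ 75.1 cfs

Direct runoff: 0.00, 17.26, 32.41, 78.67, 112.62, 85.38, 64.83, 49.19, 37.34, 0.00 cfs; ΣQ_DR = 477.7 cfs, peak = 112.62 cfs.
Runoff depth d = ΣQ_DR·Δt / A = 477.7 × 21600 / (2.96 mi²) = 1.500 in.
The 1-inch UH is the DRH scaled by (1 in)/d, so U_p = 112.62 × 1/1.500 = 75.1 cfs.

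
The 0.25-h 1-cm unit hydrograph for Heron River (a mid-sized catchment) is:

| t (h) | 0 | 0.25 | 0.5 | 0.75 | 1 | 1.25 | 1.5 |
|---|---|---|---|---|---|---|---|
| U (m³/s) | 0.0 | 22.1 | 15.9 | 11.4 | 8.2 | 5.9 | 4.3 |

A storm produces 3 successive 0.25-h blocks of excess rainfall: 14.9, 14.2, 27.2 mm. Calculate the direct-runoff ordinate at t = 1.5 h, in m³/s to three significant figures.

Q ≈ 37.1 m³/s

By discrete convolution, Q_j = Σ (P_i / 10 mm) · U_{j−i}.
At t = 1.5 h (j=6): Q = (14.9/10)·4.3 + (14.2/10)·5.9 + (27.2/10)·8.2 = 37.1 m³/s.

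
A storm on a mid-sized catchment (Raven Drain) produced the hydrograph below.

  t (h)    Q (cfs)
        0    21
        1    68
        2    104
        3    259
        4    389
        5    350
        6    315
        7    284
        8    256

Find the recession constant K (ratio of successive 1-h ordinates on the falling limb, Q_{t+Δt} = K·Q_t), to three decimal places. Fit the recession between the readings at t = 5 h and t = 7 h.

K ≈ 0.901

Using the recession-limb readings at t = 5 h and t = 7 h: Q falls from 350 to 284 cfs over 2 intervals.
K = (Q₂/Q₁)^(1/2) = (284/350)^(1/2) = 0.901.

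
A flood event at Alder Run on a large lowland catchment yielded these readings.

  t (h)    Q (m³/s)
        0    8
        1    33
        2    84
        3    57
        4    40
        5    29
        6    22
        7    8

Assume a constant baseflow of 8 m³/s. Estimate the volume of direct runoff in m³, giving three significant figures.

V ≈ 7.81 × 10^5 m³

Direct-runoff ordinates (Q − Q_b): 0.0, 25.0, 76.0, 49.0, 32.0, 21.0, 14.0, 0.0 m³/s.
ΣQ_DR = 217.0 m³/s.
With Δt = 1 h = 3600 s, V = ΣQ_DR · Δt = 217.0 × 3600 = 7.81 × 10^5 m³.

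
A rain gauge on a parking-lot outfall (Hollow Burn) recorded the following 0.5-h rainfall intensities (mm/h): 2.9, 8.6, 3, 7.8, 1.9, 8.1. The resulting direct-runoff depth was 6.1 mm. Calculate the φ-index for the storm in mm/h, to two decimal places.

φ ≈ 4.10 mm/h

Only the 3 blocks with intensity above φ contribute runoff: 8.6, 7.8, 8.1 mm/h.
Σ(I−φ)·Δt = d  ⇒  (8.6+7.8+8.1 − 3φ)·0.5 = 6.1
φ = (24.50 − 6.1/0.5) / 3 = 4.10 mm/h.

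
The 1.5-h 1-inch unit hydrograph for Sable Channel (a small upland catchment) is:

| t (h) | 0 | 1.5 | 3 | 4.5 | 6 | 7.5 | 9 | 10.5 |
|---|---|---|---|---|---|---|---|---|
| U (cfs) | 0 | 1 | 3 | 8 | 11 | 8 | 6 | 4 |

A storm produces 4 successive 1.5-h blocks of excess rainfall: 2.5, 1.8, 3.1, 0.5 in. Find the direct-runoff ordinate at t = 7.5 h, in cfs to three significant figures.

Q ≈ 66.1 cfs

By discrete convolution, Q_j = Σ (P_i / 1 in) · U_{j−i}.
At t = 7.5 h (j=5): Q = (2.5/1)·8 + (1.8/1)·11 + (3.1/1)·8 + (0.5/1)·3 = 66.1 cfs.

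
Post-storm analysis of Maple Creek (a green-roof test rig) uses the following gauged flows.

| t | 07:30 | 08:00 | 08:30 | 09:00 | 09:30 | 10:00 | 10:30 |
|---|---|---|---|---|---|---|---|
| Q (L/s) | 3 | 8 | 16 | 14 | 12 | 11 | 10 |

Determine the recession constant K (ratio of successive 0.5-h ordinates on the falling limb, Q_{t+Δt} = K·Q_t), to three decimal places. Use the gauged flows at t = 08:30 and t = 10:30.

Using the recession-limb readings at t = 08:30 and t = 10:30: Q falls from 16 to 10 L/s over 4 intervals.
K = (Q₂/Q₁)^(1/4) = (10/16)^(1/4) = 0.889.

K ≈ 0.889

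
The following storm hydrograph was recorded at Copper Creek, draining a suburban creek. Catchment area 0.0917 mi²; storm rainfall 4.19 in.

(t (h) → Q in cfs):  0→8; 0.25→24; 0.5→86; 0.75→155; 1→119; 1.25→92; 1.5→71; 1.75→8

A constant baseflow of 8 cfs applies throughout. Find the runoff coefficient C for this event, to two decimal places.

ΣQ_DR = 499.0 cfs; V = ΣQ_DR·Δt = 4.491 × 10^5 ft³.
Runoff depth d = V / A = 2.108 in.
C = d / P = 2.108 / 4.19 = 0.50.

C ≈ 0.50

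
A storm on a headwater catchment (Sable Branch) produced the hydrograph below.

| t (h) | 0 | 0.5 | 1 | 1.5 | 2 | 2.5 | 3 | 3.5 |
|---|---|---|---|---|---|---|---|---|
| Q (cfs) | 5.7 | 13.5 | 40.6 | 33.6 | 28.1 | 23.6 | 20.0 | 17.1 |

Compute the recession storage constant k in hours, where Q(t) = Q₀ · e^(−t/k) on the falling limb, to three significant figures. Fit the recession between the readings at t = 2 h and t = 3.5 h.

k ≈ 3.02 h

On the falling limb, Q drops from 28.1 to 17.1 cfs between t = 2 h and t = 3.5 h (Δt = 1.5 h).
k = −Δt / ln(Q₂/Q₁) = −1.5 / ln(17.1/28.1) = 3.02 h.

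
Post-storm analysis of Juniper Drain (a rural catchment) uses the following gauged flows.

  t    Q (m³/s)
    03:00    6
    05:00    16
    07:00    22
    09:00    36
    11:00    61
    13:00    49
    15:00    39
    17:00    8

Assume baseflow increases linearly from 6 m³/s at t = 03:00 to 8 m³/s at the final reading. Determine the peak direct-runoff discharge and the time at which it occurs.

Subtracting baseflow gives direct-runoff ordinates: 0.00, 9.71, 15.43, 29.14, 53.86, 41.57, 31.29, 0.00 m³/s.
The maximum is 53.86 m³/s, occurring at the reading for t = 11:00.

Q_p = 53.86 m³/s at t = 11:00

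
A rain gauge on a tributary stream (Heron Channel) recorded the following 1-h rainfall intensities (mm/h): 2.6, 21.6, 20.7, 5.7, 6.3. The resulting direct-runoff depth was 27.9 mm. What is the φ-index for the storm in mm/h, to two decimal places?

Only the 2 blocks with intensity above φ contribute runoff: 21.6, 20.7 mm/h.
Σ(I−φ)·Δt = d  ⇒  (21.6+20.7 − 2φ)·1 = 27.9
φ = (42.30 − 27.9/1) / 2 = 7.20 mm/h.

φ ≈ 7.20 mm/h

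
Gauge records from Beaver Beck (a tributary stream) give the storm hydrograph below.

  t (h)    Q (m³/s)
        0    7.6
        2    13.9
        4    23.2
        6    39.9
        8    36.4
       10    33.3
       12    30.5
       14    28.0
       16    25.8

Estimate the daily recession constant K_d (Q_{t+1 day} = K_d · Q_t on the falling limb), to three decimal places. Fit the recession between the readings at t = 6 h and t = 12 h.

K_d ≈ 0.341

Between t = 6 h and t = 12 h the flow falls from 39.9 to 30.5 m³/s over 3×2 h = 6 h.
Per-interval ratio K = (30.5/39.9)^(1/3) = 0.9143; K_d = K^(24/2) = 0.341.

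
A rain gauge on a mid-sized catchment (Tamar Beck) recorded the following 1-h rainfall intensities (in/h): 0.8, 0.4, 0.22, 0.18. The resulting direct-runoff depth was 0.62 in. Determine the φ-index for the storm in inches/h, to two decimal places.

Only the 2 blocks with intensity above φ contribute runoff: 0.8, 0.4 in/h.
Σ(I−φ)·Δt = d  ⇒  (0.8+0.4 − 2φ)·1 = 0.62
φ = (1.200 − 0.62/1) / 2 = 0.29 in/h.

φ ≈ 0.29 in/h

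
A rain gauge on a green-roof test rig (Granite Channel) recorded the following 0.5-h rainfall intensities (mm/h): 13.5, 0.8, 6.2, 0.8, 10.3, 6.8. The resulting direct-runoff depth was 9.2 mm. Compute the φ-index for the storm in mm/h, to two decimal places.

φ ≈ 4.60 mm/h

Only the 4 blocks with intensity above φ contribute runoff: 13.5, 6.2, 10.3, 6.8 mm/h.
Σ(I−φ)·Δt = d  ⇒  (13.5+6.2+10.3+6.8 − 4φ)·0.5 = 9.2
φ = (36.80 − 9.2/0.5) / 4 = 4.60 mm/h.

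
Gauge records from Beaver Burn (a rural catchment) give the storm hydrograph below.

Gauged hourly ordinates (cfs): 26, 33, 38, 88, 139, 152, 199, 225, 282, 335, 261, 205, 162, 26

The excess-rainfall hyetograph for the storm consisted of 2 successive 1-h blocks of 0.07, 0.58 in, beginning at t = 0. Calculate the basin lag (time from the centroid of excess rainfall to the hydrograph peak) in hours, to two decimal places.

Centroid of excess rainfall: t_c = Σ P_i·t̄_i / ΣP_i = 1.3923 h (block centres at 0.5, 1.5 h).
Hydrograph peak occurs at t = 9 h, so basin lag t_L = 9 − 1.3923 = 7.61 h.

t_L ≈ 7.61 h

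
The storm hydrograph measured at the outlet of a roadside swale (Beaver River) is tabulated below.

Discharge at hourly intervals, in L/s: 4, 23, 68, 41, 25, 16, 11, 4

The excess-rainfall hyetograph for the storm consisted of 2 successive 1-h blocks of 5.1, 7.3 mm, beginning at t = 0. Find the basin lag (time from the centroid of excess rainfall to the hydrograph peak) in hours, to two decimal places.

t_L ≈ 0.91 h

Centroid of excess rainfall: t_c = Σ P_i·t̄_i / ΣP_i = 1.0887 h (block centres at 0.5, 1.5 h).
Hydrograph peak occurs at t = 2 h, so basin lag t_L = 2 − 1.0887 = 0.91 h.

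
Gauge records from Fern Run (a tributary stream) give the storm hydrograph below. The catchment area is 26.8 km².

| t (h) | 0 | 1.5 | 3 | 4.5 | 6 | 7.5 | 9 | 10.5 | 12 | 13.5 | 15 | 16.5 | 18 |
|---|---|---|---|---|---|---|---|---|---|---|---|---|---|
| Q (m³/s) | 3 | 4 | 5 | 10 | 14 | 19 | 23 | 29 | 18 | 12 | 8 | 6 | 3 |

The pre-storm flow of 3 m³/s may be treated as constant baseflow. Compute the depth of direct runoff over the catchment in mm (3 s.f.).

Direct runoff: 0.0, 1.0, 2.0, 7.0, 11.0, 16.0, 20.0, 26.0, 15.0, 9.0, 5.0, 3.0, 0.0 m³/s; ΣQ_DR = 115.0 m³/s.
V = ΣQ_DR · Δt = 115.0 × 5400 s = 6.210 × 10^5 m³.
Over A = 26.8 km², depth = V / A = 23.2 mm.

d ≈ 23.2 mm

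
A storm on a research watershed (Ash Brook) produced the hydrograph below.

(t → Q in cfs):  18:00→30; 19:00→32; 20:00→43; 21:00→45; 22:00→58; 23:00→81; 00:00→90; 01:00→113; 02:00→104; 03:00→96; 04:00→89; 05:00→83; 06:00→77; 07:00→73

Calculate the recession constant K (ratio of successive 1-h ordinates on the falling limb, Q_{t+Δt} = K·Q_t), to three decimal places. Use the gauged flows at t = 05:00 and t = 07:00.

K ≈ 0.938

Using the recession-limb readings at t = 05:00 and t = 07:00: Q falls from 83 to 73 cfs over 2 intervals.
K = (Q₂/Q₁)^(1/2) = (73/83)^(1/2) = 0.938.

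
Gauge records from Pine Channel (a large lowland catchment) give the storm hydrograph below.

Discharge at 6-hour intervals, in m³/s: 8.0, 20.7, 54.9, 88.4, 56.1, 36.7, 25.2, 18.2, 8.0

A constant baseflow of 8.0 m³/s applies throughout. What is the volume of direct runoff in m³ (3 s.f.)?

V ≈ 5.27 × 10^6 m³

Direct-runoff ordinates (Q − Q_b): 0.0, 12.7, 46.9, 80.4, 48.1, 28.7, 17.2, 10.2, 0.0 m³/s.
ΣQ_DR = 244.2 m³/s.
With Δt = 6 h = 21600 s, V = ΣQ_DR · Δt = 244.2 × 21600 = 5.27 × 10^6 m³.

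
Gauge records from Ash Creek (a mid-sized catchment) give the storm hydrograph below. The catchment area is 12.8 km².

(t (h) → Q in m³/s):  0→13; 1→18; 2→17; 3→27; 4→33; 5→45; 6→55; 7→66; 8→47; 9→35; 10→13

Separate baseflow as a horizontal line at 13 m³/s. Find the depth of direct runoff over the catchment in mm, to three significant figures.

Direct runoff: 0.0, 5.0, 4.0, 14.0, 20.0, 32.0, 42.0, 53.0, 34.0, 22.0, 0.0 m³/s; ΣQ_DR = 226.0 m³/s.
V = ΣQ_DR · Δt = 226.0 × 3600 s = 8.136 × 10^5 m³.
Over A = 12.8 km², depth = V / A = 63.6 mm.

d ≈ 63.6 mm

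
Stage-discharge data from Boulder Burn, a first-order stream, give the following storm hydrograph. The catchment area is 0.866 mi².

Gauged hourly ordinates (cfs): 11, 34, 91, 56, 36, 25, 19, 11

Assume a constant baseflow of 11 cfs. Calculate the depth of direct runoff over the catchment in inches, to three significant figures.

Direct runoff: 0.0, 23.0, 80.0, 45.0, 25.0, 14.0, 8.0, 0.0 cfs; ΣQ_DR = 195.0 cfs.
V = ΣQ_DR · Δt = 195.0 × 3600 s = 7.020 × 10^5 ft³.
Over A = 0.866 mi², depth = V / A = 0.349 in.

d ≈ 0.349 in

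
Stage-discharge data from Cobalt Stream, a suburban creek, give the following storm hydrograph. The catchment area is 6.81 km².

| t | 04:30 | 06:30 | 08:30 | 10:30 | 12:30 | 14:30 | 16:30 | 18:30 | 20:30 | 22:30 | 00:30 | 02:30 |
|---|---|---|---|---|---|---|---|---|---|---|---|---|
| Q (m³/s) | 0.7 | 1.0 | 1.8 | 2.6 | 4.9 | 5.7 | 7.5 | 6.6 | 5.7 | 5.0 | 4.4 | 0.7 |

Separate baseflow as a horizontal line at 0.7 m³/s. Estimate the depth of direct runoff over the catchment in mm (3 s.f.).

Direct runoff: 0.0, 0.3, 1.1, 1.9, 4.2, 5.0, 6.8, 5.9, 5.0, 4.3, 3.7, 0.0 m³/s; ΣQ_DR = 38.20 m³/s.
V = ΣQ_DR · Δt = 38.20 × 7200 s = 2.750 × 10^5 m³.
Over A = 6.81 km², depth = V / A = 40.4 mm.

d ≈ 40.4 mm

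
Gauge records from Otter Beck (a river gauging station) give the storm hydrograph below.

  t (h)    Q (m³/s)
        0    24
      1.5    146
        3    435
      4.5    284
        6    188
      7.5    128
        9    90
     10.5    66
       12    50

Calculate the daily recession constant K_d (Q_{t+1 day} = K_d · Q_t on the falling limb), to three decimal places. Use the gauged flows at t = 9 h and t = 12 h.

K_d ≈ 0.009

Between t = 9 h and t = 12 h the flow falls from 90 to 50 m³/s over 2×1.5 h = 3 h.
Per-interval ratio K = (50/90)^(1/2) = 0.7454; K_d = K^(24/1.5) = 0.009.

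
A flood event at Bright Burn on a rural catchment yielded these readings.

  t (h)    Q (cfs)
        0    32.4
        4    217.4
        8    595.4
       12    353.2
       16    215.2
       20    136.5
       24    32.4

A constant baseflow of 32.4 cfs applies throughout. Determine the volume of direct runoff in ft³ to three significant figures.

V ≈ 1.95 × 10^7 ft³

Direct-runoff ordinates (Q − Q_b): 0.0, 185.0, 563.0, 320.8, 182.8, 104.1, 0.0 cfs.
ΣQ_DR = 1356 cfs.
With Δt = 4 h = 14400 s, V = ΣQ_DR · Δt = 1356 × 14400 = 1.95 × 10^7 ft³.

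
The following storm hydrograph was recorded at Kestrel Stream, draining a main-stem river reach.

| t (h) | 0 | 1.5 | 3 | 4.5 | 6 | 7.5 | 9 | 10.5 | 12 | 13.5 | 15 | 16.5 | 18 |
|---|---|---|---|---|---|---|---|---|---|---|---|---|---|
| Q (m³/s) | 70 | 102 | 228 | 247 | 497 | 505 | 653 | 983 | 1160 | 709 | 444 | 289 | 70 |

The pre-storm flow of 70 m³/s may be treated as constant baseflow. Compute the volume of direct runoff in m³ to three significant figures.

V ≈ 2.73 × 10^7 m³

Direct-runoff ordinates (Q − Q_b): 0.0, 32.0, 158.0, 177.0, 427.0, 435.0, 583.0, 913.0, 1090.0, 639.0, 374.0, 219.0, 0.0 m³/s.
ΣQ_DR = 5047 m³/s.
With Δt = 1.5 h = 5400 s, V = ΣQ_DR · Δt = 5047 × 5400 = 2.73 × 10^7 m³.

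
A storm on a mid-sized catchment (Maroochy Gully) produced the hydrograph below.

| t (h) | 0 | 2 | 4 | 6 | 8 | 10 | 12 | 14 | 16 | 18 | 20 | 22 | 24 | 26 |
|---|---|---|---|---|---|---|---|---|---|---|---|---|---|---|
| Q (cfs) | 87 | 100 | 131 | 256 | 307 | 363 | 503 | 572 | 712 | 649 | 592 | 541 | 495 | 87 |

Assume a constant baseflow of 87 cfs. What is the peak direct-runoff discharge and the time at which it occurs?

Q_p = 625.0 cfs at t = 16 h

Subtracting baseflow gives direct-runoff ordinates: 0.0, 13.0, 44.0, 169.0, 220.0, 276.0, 416.0, 485.0, 625.0, 562.0, 505.0, 454.0, 408.0, 0.0 cfs.
The maximum is 625.0 cfs, occurring at the reading for t = 16 h.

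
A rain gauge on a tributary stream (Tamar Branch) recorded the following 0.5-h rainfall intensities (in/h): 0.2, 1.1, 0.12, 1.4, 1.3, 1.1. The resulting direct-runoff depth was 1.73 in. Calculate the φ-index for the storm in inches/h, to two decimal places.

Only the 4 blocks with intensity above φ contribute runoff: 1.1, 1.4, 1.3, 1.1 in/h.
Σ(I−φ)·Δt = d  ⇒  (1.1+1.4+1.3+1.1 − 4φ)·0.5 = 1.73
φ = (4.900 − 1.73/0.5) / 4 = 0.36 in/h.

φ ≈ 0.36 in/h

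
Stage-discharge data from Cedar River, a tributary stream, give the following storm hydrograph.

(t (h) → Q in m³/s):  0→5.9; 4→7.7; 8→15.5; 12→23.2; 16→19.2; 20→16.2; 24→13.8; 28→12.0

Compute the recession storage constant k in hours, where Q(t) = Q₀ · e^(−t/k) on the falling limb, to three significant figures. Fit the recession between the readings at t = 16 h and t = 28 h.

k ≈ 25.5 h

On the falling limb, Q drops from 19.2 to 12.0 m³/s between t = 16 h and t = 28 h (Δt = 12 h).
k = −Δt / ln(Q₂/Q₁) = −12 / ln(12.0/19.2) = 25.5 h.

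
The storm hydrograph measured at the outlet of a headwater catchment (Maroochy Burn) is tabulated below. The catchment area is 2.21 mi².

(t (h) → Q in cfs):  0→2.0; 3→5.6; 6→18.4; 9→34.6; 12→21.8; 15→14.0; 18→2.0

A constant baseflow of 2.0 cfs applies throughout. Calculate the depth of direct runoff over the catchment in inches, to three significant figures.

Direct runoff: 0.0, 3.6, 16.4, 32.6, 19.8, 12.0, 0.0 cfs; ΣQ_DR = 84.40 cfs.
V = ΣQ_DR · Δt = 84.40 × 10800 s = 9.115 × 10^5 ft³.
Over A = 2.21 mi², depth = V / A = 0.178 in.

d ≈ 0.178 in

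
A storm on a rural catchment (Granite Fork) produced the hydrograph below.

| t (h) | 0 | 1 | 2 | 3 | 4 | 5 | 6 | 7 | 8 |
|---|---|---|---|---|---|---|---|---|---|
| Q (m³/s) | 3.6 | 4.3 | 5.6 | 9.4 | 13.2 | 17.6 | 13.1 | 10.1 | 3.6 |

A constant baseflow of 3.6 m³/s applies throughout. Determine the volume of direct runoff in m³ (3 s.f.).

V ≈ 1.73 × 10^5 m³

Direct-runoff ordinates (Q − Q_b): 0.0, 0.7, 2.0, 5.8, 9.6, 14.0, 9.5, 6.5, 0.0 m³/s.
ΣQ_DR = 48.10 m³/s.
With Δt = 1 h = 3600 s, V = ΣQ_DR · Δt = 48.10 × 3600 = 1.73 × 10^5 m³.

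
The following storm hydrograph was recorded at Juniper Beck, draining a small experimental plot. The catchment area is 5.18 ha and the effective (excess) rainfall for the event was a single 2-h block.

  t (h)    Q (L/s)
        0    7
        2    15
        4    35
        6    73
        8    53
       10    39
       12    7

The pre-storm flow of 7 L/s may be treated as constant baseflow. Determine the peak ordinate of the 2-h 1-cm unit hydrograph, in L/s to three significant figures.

Direct runoff: 0.0, 8.0, 28.0, 66.0, 46.0, 32.0, 0.0 L/s; ΣQ_DR = 180.0 L/s, peak = 66.0 L/s.
Runoff depth d = ΣQ_DR·Δt / A = 180.0 × 7200 / (5.18 ha) = 25.02 mm.
The 1-cm UH is the DRH scaled by (10 mm)/d, so U_p = 66.0 × 10/25.02 = 26.4 L/s.

U_p ≈ 26.4 L/s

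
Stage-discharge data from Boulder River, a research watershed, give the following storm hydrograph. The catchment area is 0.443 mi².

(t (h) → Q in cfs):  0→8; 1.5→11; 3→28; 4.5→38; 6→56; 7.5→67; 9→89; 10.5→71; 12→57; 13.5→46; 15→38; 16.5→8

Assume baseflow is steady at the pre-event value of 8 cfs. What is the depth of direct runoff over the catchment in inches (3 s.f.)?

Direct runoff: 0.0, 3.0, 20.0, 30.0, 48.0, 59.0, 81.0, 63.0, 49.0, 38.0, 30.0, 0.0 cfs; ΣQ_DR = 421.0 cfs.
V = ΣQ_DR · Δt = 421.0 × 5400 s = 2.273 × 10^6 ft³.
Over A = 0.443 mi², depth = V / A = 2.21 in.

d ≈ 2.21 in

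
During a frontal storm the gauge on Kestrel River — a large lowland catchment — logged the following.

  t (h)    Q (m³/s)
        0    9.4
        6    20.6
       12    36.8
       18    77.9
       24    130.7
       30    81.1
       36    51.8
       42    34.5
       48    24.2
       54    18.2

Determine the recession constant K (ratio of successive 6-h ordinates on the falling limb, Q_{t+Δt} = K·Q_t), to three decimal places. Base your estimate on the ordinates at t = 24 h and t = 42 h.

K ≈ 0.641

Using the recession-limb readings at t = 24 h and t = 42 h: Q falls from 130.7 to 34.5 m³/s over 3 intervals.
K = (Q₂/Q₁)^(1/3) = (34.5/130.7)^(1/3) = 0.641.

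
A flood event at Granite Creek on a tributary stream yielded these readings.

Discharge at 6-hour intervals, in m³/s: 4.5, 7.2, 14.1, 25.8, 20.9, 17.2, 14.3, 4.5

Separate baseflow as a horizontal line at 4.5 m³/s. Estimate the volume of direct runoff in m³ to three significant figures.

V ≈ 1.57 × 10^6 m³

Direct-runoff ordinates (Q − Q_b): 0.0, 2.7, 9.6, 21.3, 16.4, 12.7, 9.8, 0.0 m³/s.
ΣQ_DR = 72.50 m³/s.
With Δt = 6 h = 21600 s, V = ΣQ_DR · Δt = 72.50 × 21600 = 1.57 × 10^6 m³.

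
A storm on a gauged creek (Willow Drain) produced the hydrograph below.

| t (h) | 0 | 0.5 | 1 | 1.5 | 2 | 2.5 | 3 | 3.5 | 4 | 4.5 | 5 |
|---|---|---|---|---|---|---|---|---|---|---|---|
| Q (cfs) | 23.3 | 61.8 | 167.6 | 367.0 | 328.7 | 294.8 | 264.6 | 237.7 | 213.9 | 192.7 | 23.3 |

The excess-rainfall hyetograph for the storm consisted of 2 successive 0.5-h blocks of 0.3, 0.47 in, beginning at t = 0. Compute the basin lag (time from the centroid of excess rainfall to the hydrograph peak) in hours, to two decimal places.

t_L ≈ 0.94 h

Centroid of excess rainfall: t_c = Σ P_i·t̄_i / ΣP_i = 0.5552 h (block centres at 0.25, 0.75 h).
Hydrograph peak occurs at t = 1.5 h, so basin lag t_L = 1.5 − 0.5552 = 0.94 h.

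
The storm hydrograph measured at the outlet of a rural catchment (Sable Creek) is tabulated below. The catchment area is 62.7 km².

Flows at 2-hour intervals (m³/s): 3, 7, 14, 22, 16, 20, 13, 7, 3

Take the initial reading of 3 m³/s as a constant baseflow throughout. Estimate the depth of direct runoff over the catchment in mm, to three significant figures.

d ≈ 8.96 mm

Direct runoff: 0.0, 4.0, 11.0, 19.0, 13.0, 17.0, 10.0, 4.0, 0.0 m³/s; ΣQ_DR = 78.00 m³/s.
V = ΣQ_DR · Δt = 78.00 × 7200 s = 5.616 × 10^5 m³.
Over A = 62.7 km², depth = V / A = 8.96 mm.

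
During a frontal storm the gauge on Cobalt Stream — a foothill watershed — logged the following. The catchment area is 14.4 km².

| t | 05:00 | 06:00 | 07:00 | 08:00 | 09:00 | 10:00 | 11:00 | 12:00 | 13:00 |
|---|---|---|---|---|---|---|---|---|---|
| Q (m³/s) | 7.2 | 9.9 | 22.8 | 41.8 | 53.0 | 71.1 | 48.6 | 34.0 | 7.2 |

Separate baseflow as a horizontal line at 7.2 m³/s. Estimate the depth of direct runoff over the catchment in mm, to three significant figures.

Direct runoff: 0.0, 2.7, 15.6, 34.6, 45.8, 63.9, 41.4, 26.8, 0.0 m³/s; ΣQ_DR = 230.8 m³/s.
V = ΣQ_DR · Δt = 230.8 × 3600 s = 8.309 × 10^5 m³.
Over A = 14.4 km², depth = V / A = 57.7 mm.

d ≈ 57.7 mm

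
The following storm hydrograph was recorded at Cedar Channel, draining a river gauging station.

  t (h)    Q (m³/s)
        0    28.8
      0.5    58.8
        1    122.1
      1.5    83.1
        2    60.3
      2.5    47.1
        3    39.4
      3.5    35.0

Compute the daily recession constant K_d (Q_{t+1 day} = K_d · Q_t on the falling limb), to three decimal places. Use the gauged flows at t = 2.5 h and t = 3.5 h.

Between t = 2.5 h and t = 3.5 h the flow falls from 47.1 to 35.0 m³/s over 2×0.5 h = 1 h.
Per-interval ratio K = (35.0/47.1)^(1/2) = 0.8620; K_d = K^(24/0.5) = 0.001.

K_d ≈ 0.001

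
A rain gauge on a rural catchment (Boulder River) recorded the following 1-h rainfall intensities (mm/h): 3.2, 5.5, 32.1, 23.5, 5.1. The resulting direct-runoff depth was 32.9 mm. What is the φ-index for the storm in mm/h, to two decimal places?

Only the 2 blocks with intensity above φ contribute runoff: 32.1, 23.5 mm/h.
Σ(I−φ)·Δt = d  ⇒  (32.1+23.5 − 2φ)·1 = 32.9
φ = (55.60 − 32.9/1) / 2 = 11.35 mm/h.

φ ≈ 11.35 mm/h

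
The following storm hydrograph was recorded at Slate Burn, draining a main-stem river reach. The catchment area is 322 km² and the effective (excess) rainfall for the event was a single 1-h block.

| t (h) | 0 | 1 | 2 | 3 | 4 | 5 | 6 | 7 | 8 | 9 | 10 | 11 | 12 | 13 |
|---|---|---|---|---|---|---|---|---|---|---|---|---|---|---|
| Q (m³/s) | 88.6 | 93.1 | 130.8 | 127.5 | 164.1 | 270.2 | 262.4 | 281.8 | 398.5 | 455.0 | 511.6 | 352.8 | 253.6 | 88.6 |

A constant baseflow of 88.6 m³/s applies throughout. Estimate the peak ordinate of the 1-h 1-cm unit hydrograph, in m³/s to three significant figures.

U_p ≈ 169 m³/s

Direct runoff: 0.0, 4.5, 42.2, 38.9, 75.5, 181.6, 173.8, 193.2, 309.9, 366.4, 423.0, 264.2, 165.0, 0.0 m³/s; ΣQ_DR = 2238 m³/s, peak = 423.0 m³/s.
Runoff depth d = ΣQ_DR·Δt / A = 2238 × 3600 / (322 km²) = 25.02 mm.
The 1-cm UH is the DRH scaled by (10 mm)/d, so U_p = 423.0 × 10/25.02 = 169 m³/s.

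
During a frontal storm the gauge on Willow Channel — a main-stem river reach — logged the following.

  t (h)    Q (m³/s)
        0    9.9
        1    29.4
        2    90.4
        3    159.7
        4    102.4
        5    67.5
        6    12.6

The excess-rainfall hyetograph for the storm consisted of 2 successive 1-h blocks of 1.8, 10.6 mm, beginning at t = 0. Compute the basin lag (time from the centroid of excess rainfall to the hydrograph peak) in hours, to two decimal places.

Centroid of excess rainfall: t_c = Σ P_i·t̄_i / ΣP_i = 1.3548 h (block centres at 0.5, 1.5 h).
Hydrograph peak occurs at t = 3 h, so basin lag t_L = 3 − 1.3548 = 1.65 h.

t_L ≈ 1.65 h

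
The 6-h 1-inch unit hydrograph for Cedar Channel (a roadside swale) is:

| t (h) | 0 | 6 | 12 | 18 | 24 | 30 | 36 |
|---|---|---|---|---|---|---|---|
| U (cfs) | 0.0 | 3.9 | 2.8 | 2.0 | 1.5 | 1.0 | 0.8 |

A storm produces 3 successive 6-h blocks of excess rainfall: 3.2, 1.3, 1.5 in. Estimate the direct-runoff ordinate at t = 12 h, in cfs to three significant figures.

By discrete convolution, Q_j = Σ (P_i / 1 in) · U_{j−i}.
At t = 12 h (j=2): Q = (3.2/1)·2.8 + (1.3/1)·3.9 + (1.5/1)·0.0 = 14.0 cfs.

Q ≈ 14.0 cfs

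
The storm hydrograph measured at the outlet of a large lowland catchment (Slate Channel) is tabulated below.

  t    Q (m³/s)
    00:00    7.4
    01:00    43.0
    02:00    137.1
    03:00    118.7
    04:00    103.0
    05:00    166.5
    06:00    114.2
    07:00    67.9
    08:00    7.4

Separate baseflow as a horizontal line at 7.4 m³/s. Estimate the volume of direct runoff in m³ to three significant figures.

V ≈ 2.51 × 10^6 m³

Direct-runoff ordinates (Q − Q_b): 0.0, 35.6, 129.7, 111.3, 95.6, 159.1, 106.8, 60.5, 0.0 m³/s.
ΣQ_DR = 698.6 m³/s.
With Δt = 1 h = 3600 s, V = ΣQ_DR · Δt = 698.6 × 3600 = 2.51 × 10^6 m³.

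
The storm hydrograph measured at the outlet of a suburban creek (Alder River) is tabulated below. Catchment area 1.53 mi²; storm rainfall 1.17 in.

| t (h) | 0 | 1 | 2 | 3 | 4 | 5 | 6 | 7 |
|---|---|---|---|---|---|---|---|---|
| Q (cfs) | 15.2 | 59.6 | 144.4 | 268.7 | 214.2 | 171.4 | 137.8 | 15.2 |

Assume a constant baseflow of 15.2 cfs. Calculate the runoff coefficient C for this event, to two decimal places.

ΣQ_DR = 904.9 cfs; V = ΣQ_DR·Δt = 3.258 × 10^6 ft³.
Runoff depth d = V / A = 0.9165 in.
C = d / P = 0.9165 / 1.17 = 0.78.

C ≈ 0.78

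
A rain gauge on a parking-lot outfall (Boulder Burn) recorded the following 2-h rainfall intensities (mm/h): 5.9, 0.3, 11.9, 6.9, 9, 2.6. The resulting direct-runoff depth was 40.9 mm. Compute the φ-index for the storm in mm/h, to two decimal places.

Only the 4 blocks with intensity above φ contribute runoff: 5.9, 11.9, 6.9, 9 mm/h.
Σ(I−φ)·Δt = d  ⇒  (5.9+11.9+6.9+9 − 4φ)·2 = 40.9
φ = (33.70 − 40.9/2) / 4 = 3.31 mm/h.

φ ≈ 3.31 mm/h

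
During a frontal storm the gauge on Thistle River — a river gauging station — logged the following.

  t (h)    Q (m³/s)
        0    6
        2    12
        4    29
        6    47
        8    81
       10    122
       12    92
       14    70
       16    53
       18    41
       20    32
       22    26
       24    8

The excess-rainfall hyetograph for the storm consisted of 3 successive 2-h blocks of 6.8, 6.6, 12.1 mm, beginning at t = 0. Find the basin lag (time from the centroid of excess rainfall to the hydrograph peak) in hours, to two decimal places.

Centroid of excess rainfall: t_c = Σ P_i·t̄_i / ΣP_i = 3.4157 h (block centres at 1, 3, 5 h).
Hydrograph peak occurs at t = 10 h, so basin lag t_L = 10 − 3.4157 = 6.58 h.

t_L ≈ 6.58 h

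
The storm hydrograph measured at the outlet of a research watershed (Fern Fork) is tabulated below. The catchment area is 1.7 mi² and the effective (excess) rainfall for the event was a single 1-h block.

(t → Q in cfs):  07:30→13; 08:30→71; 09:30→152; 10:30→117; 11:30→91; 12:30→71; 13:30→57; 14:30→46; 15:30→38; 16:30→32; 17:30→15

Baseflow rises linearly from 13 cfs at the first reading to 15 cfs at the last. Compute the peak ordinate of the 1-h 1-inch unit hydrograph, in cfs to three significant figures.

Direct runoff: 0.00, 57.80, 138.60, 103.40, 77.20, 57.00, 42.80, 31.60, 23.40, 17.20, 0.00 cfs; ΣQ_DR = 549.0 cfs, peak = 138.60 cfs.
Runoff depth d = ΣQ_DR·Δt / A = 549.0 × 3600 / (1.7 mi²) = 0.5004 in.
The 1-inch UH is the DRH scaled by (1 in)/d, so U_p = 138.60 × 1/0.5004 = 277 cfs.

U_p ≈ 277 cfs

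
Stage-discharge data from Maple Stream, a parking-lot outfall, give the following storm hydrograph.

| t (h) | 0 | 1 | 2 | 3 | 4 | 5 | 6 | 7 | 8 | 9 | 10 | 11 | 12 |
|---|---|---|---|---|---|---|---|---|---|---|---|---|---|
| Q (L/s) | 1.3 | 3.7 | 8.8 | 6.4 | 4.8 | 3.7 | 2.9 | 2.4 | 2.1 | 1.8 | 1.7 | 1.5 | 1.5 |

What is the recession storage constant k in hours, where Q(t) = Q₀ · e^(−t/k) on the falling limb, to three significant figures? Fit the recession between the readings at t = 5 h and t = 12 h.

k ≈ 7.75 h

On the falling limb, Q drops from 3.7 to 1.5 L/s between t = 5 h and t = 12 h (Δt = 7 h).
k = −Δt / ln(Q₂/Q₁) = −7 / ln(1.5/3.7) = 7.75 h.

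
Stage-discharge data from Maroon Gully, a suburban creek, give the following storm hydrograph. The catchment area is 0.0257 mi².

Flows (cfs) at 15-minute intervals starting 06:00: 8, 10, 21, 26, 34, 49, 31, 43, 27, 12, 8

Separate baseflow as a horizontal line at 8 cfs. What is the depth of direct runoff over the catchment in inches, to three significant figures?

Direct runoff: 0.0, 2.0, 13.0, 18.0, 26.0, 41.0, 23.0, 35.0, 19.0, 4.0, 0.0 cfs; ΣQ_DR = 181.0 cfs.
V = ΣQ_DR · Δt = 181.0 × 900 s = 1.629 × 10^5 ft³.
Over A = 0.0257 mi², depth = V / A = 2.73 in.

d ≈ 2.73 in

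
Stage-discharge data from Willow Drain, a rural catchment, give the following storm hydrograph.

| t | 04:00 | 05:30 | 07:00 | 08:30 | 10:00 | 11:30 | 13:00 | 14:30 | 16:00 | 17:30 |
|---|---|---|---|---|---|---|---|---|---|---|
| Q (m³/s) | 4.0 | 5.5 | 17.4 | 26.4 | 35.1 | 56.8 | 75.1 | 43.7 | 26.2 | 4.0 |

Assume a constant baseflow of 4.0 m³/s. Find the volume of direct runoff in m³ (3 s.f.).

Direct-runoff ordinates (Q − Q_b): 0.0, 1.5, 13.4, 22.4, 31.1, 52.8, 71.1, 39.7, 22.2, 0.0 m³/s.
ΣQ_DR = 254.2 m³/s.
With Δt = 1.5 h = 5400 s, V = ΣQ_DR · Δt = 254.2 × 5400 = 1.37 × 10^6 m³.

V ≈ 1.37 × 10^6 m³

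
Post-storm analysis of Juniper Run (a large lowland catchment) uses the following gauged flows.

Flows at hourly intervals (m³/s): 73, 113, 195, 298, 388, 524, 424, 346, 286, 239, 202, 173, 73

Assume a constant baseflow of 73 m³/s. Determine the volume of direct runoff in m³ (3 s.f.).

V ≈ 8.59 × 10^6 m³

Direct-runoff ordinates (Q − Q_b): 0.0, 40.0, 122.0, 225.0, 315.0, 451.0, 351.0, 273.0, 213.0, 166.0, 129.0, 100.0, 0.0 m³/s.
ΣQ_DR = 2385 m³/s.
With Δt = 1 h = 3600 s, V = ΣQ_DR · Δt = 2385 × 3600 = 8.59 × 10^6 m³.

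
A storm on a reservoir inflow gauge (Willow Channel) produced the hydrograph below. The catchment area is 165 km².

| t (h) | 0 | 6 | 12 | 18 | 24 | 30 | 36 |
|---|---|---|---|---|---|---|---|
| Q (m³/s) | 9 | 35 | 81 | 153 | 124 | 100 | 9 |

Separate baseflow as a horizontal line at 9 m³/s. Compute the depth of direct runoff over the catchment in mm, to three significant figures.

d ≈ 58.6 mm

Direct runoff: 0.0, 26.0, 72.0, 144.0, 115.0, 91.0, 0.0 m³/s; ΣQ_DR = 448.0 m³/s.
V = ΣQ_DR · Δt = 448.0 × 21600 s = 9.677 × 10^6 m³.
Over A = 165 km², depth = V / A = 58.6 mm.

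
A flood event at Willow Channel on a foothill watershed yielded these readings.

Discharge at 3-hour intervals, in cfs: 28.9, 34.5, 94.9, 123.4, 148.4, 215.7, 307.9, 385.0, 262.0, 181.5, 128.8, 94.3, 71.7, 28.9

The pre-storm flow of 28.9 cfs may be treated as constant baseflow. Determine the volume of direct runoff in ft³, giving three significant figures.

Direct-runoff ordinates (Q − Q_b): 0.0, 5.6, 66.0, 94.5, 119.5, 186.8, 279.0, 356.1, 233.1, 152.6, 99.9, 65.4, 42.8, 0.0 cfs.
ΣQ_DR = 1701 cfs.
With Δt = 3 h = 10800 s, V = ΣQ_DR · Δt = 1701 × 10800 = 1.84 × 10^7 ft³.

V ≈ 1.84 × 10^7 ft³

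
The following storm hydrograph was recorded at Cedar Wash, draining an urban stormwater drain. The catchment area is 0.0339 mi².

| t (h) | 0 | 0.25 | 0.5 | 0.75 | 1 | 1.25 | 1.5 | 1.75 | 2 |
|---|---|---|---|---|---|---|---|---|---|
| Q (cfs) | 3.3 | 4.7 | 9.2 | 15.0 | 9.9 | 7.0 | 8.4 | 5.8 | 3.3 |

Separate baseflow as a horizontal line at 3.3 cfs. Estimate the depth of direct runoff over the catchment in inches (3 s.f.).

d ≈ 0.422 in

Direct runoff: 0.0, 1.4, 5.9, 11.7, 6.6, 3.7, 5.1, 2.5, 0.0 cfs; ΣQ_DR = 36.90 cfs.
V = ΣQ_DR · Δt = 36.90 × 900 s = 33210 ft³.
Over A = 0.0339 mi², depth = V / A = 0.422 in.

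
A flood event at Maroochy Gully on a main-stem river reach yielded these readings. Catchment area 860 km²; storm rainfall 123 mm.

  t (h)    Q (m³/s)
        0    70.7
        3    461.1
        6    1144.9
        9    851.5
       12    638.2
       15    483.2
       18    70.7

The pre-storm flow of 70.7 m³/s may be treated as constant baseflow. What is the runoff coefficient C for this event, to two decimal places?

ΣQ_DR = 3225 m³/s; V = ΣQ_DR·Δt = 3.483 × 10^7 m³.
Runoff depth d = V / A = 40.51 mm.
C = d / P = 40.51 / 123 = 0.33.

C ≈ 0.33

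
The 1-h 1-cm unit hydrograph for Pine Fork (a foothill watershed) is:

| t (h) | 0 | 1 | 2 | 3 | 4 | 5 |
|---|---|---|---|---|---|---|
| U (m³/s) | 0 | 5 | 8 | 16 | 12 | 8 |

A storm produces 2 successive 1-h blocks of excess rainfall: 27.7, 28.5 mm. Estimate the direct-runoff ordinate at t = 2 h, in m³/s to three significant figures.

By discrete convolution, Q_j = Σ (P_i / 10 mm) · U_{j−i}.
At t = 2 h (j=2): Q = (27.7/10)·8 + (28.5/10)·5 = 36.4 m³/s.

Q ≈ 36.4 m³/s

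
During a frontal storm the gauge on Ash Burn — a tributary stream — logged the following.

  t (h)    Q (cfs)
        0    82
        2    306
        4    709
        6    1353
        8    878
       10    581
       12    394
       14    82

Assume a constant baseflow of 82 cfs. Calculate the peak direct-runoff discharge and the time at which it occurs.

Subtracting baseflow gives direct-runoff ordinates: 0.0, 224.0, 627.0, 1271.0, 796.0, 499.0, 312.0, 0.0 cfs.
The maximum is 1271.0 cfs, occurring at the reading for t = 6 h.

Q_p = 1271.0 cfs at t = 6 h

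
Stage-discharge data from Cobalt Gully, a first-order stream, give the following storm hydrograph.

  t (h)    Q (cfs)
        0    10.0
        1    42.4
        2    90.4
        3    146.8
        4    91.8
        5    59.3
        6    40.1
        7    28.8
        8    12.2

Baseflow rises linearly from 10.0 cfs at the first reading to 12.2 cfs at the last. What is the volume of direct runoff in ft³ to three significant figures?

V ≈ 1.52 × 10^6 ft³

Direct-runoff ordinates (Q − Q_b): 0.00, 32.12, 79.85, 135.97, 80.70, 47.92, 28.45, 16.88, 0.00 cfs.
ΣQ_DR = 421.9 cfs.
With Δt = 1 h = 3600 s, V = ΣQ_DR · Δt = 421.9 × 3600 = 1.52 × 10^6 ft³.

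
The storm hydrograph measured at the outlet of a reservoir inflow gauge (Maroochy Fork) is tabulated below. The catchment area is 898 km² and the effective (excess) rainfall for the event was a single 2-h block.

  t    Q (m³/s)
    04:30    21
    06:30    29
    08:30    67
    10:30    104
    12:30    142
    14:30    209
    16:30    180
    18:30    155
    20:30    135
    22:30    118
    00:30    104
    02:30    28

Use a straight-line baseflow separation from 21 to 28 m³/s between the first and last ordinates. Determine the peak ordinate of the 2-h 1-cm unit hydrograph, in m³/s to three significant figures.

Direct runoff: 0.00, 7.36, 44.73, 81.09, 118.45, 184.82, 155.18, 129.55, 108.91, 91.27, 76.64, 0.00 m³/s; ΣQ_DR = 998.0 m³/s, peak = 184.82 m³/s.
Runoff depth d = ΣQ_DR·Δt / A = 998.0 × 7200 / (898 km²) = 8.002 mm.
The 1-cm UH is the DRH scaled by (10 mm)/d, so U_p = 184.82 × 10/8.002 = 231 m³/s.

U_p ≈ 231 m³/s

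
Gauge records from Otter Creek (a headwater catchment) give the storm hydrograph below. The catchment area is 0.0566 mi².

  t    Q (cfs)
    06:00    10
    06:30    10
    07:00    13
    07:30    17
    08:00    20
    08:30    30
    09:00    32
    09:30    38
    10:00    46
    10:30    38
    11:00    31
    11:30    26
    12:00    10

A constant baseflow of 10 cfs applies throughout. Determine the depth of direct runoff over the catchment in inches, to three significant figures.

d ≈ 2.61 in

Direct runoff: 0.0, 0.0, 3.0, 7.0, 10.0, 20.0, 22.0, 28.0, 36.0, 28.0, 21.0, 16.0, 0.0 cfs; ΣQ_DR = 191.0 cfs.
V = ΣQ_DR · Δt = 191.0 × 1800 s = 3.438 × 10^5 ft³.
Over A = 0.0566 mi², depth = V / A = 2.61 in.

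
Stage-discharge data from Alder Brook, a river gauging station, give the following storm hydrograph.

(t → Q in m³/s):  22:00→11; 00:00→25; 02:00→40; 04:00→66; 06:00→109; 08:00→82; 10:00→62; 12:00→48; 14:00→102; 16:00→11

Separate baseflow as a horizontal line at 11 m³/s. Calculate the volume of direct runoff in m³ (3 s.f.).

V ≈ 3.21 × 10^6 m³

Direct-runoff ordinates (Q − Q_b): 0.0, 14.0, 29.0, 55.0, 98.0, 71.0, 51.0, 37.0, 91.0, 0.0 m³/s.
ΣQ_DR = 446.0 m³/s.
With Δt = 2 h = 7200 s, V = ΣQ_DR · Δt = 446.0 × 7200 = 3.21 × 10^6 m³.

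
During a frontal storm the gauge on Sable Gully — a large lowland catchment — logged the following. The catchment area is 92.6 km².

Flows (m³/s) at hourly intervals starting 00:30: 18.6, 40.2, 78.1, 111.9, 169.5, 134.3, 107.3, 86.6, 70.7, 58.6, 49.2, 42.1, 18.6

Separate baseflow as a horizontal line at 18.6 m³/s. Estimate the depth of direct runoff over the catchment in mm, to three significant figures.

d ≈ 28.9 mm

Direct runoff: 0.0, 21.6, 59.5, 93.3, 150.9, 115.7, 88.7, 68.0, 52.1, 40.0, 30.6, 23.5, 0.0 m³/s; ΣQ_DR = 743.9 m³/s.
V = ΣQ_DR · Δt = 743.9 × 3600 s = 2.678 × 10^6 m³.
Over A = 92.6 km², depth = V / A = 28.9 mm.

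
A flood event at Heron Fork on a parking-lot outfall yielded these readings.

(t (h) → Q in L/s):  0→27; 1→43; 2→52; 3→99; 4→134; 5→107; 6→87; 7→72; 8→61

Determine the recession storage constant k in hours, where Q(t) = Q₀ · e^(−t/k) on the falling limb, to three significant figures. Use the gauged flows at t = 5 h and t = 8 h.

k ≈ 5.34 h

On the falling limb, Q drops from 107 to 61 L/s between t = 5 h and t = 8 h (Δt = 3 h).
k = −Δt / ln(Q₂/Q₁) = −3 / ln(61/107) = 5.34 h.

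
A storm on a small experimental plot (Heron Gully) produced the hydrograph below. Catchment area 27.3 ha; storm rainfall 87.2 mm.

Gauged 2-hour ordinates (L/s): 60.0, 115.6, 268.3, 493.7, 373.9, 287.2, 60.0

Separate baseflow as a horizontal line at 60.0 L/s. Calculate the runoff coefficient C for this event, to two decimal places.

ΣQ_DR = 1239 L/s; V = ΣQ_DR·Δt = 8.919 × 10^6 L.
Runoff depth d = V / A = 32.67 mm.
C = d / P = 32.67 / 87.2 = 0.37.

C ≈ 0.37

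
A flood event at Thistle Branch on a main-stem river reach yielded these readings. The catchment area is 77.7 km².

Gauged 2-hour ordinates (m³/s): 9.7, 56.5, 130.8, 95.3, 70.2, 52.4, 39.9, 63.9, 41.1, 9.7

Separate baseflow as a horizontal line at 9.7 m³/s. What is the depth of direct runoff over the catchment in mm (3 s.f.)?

d ≈ 43.8 mm

Direct runoff: 0.0, 46.8, 121.1, 85.6, 60.5, 42.7, 30.2, 54.2, 31.4, 0.0 m³/s; ΣQ_DR = 472.5 m³/s.
V = ΣQ_DR · Δt = 472.5 × 7200 s = 3.402 × 10^6 m³.
Over A = 77.7 km², depth = V / A = 43.8 mm.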